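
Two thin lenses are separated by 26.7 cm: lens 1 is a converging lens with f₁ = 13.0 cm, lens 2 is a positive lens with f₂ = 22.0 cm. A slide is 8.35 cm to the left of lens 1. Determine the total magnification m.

m = -2.19

Lens 1: 1/d_i1 = 1/(13.0) − 1/(8.35) = -0.04284, so d_i1 = -23.34 cm; m₁ = −d_i1/d_o1 = +2.795.
d_o2 = 26.7 − (-23.34) = 50.04 cm.
Lens 2: 1/d_i2 = 1/(22.0) − 1/(50.04) = 0.02547, so d_i2 = 39.26 cm; m₂ = −d_i2/d_o2 = -0.7846.
m = m₁·m₂ = (+2.795)(-0.7846) = -2.19.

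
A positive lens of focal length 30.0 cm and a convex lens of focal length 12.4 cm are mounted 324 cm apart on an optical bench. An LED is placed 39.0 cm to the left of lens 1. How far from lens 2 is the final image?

Lens 1: 1/d_i1 = 1/f₁ − 1/d_o1 = 1/(30.0) − 1/(39.0) = 0.007692, so d_i1 = 130.0 cm.
The intermediate image is 130.0 cm to the right of lens 1, which is 324 − (130.0) = 194.0 cm to the left of lens 2, so d_o2 = +194.0 cm.
Lens 2: 1/d_i2 = 1/f₂ − 1/d_o2 = 1/(12.4) − 1/(194.0) = 0.07549, so d_i2 = 13.2 cm.
The final image is real, 13.2 cm to the right of lens 2 (overall magnification ≈ 0.23).

13.2 cm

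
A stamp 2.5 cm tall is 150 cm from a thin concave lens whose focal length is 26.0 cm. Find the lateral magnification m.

For a concave lens, f = -26.0 cm.
1/d_i = 1/f − 1/d_o = 1/(-26.00) − 1/(150) = -0.04513, so d_i = -22.16 cm.
m = −d_i/d_o = −(-22.16)/(150) = +0.148.
The image is virtual, upright and reduced, on the same side as the object.

m = +0.148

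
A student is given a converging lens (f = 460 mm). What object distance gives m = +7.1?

395 mm

m = −d_i/d_o ⇒ d_i = −m·d_o.
1/f = 1/d_o + 1/d_i = 1/d_o − 1/(m·d_o) = (1 − 1/m)/d_o, so d_o = f(1 − 1/m) = (460.0)(1 − 1/(+7.1)) = 395 mm.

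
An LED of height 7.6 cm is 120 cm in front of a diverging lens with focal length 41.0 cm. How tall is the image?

1.94 cm

For a diverging lens, f = -41.0 cm.
1/d_i = 1/f − 1/d_o = 1/(-41.00) − 1/(120) = -0.03272, so d_i = -30.56 cm.
m = −d_i/d_o = +0.2547.
|h_i| = |m|·h_o = 0.2547 × 7.6 = 1.94 cm. The image is virtual, upright and reduced, on the same side as the object.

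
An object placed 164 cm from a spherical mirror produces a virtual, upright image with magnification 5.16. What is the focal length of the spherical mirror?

f = 203 cm (concave)

m = −d_i/d_o ⇒ d_i = −m·d_o = −(+5.16)·(164) = -846.2 cm.
1/f = 1/d_o + 1/d_i = 1/(164) + 1/(-846.2) = 0.004916, so f = 203 cm.
Since f is positive, the spherical mirror is concave.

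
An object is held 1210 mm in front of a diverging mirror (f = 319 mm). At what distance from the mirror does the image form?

For a diverging mirror, f = -319 mm.
Mirror equation: 1/q = 1/f − 1/p = 1/(-319.0) − 1/(1210) = -0.003135 − 0.0008264 = -0.003961, so q = -252 mm.
The image is virtual, upright and reduced, behind the mirror.

252 mm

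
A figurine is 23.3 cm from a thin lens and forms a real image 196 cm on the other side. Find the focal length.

f = 20.8 cm (converging)

Real image ⇒ d_i = +196 cm.
1/f = 1/d_o + 1/d_i = 1/(23.3) + 1/(196) = 0.04802, so f = 20.8 cm.
Since f is positive, the thin lens is converging.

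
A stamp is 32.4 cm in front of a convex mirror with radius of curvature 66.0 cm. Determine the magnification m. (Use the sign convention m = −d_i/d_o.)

m = +0.505

f = R/2 = 66.0/2 = 33.00 cm; for a convex mirror, f = -33.00 cm.
1/d_i = 1/f − 1/d_o = 1/(-33.00) − 1/(32.4) = -0.06117, so d_i = -16.35 cm.
m = −d_i/d_o = −(-16.35)/(32.4) = +0.505.
The image is virtual, upright and reduced, behind the mirror.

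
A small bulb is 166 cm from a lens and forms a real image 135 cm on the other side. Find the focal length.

Real image ⇒ d_i = +135 cm.
1/f = 1/d_o + 1/d_i = 1/(166) + 1/(135) = 0.01343, so f = 74.5 cm.
Since f is positive, the lens is converging.

f = 74.5 cm (converging)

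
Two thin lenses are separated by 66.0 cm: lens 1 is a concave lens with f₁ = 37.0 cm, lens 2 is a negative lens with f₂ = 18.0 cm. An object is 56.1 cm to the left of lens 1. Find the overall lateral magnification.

m = +0.0673

f₁ = −37.0 cm (diverging).
Lens 1: 1/d_i1 = 1/(-37.0) − 1/(56.1) = -0.04485, so d_i1 = -22.30 cm; m₁ = −d_i1/d_o1 = +0.3975.
d_o2 = 66.0 − (-22.30) = 88.30 cm.
f₂ = −18.0 cm (diverging).
Lens 2: 1/d_i2 = 1/(-18.0) − 1/(88.30) = -0.06688, so d_i2 = -14.95 cm; m₂ = −d_i2/d_o2 = +0.1693.
m = m₁·m₂ = (+0.3975)(+0.1693) = +0.0673.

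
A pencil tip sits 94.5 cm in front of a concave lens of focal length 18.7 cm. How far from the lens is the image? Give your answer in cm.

For a concave lens, f = -18.7 cm.
Lens equation: 1/d_i = 1/f − 1/d_o = 1/(-18.70) − 1/(94.5) = -0.05348 − 0.01058 = -0.06406, so d_i = -15.6 cm.
The image is virtual, upright and reduced, on the same side as the object.

15.6 cm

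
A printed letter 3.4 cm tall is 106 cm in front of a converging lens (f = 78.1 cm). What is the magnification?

m = -2.80

1/d_i = 1/f − 1/d_o = 1/(78.10) − 1/(106) = 0.003370, so d_i = 296.7 cm.
m = −d_i/d_o = −(296.7)/(106) = -2.80.
The image is real, inverted and enlarged, on the far side of the lens.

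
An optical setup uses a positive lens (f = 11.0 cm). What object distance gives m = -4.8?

m = −d_i/d_o ⇒ d_i = −m·d_o.
1/f = 1/d_o + 1/d_i = 1/d_o − 1/(m·d_o) = (1 − 1/m)/d_o, so d_o = f(1 − 1/m) = (11.00)(1 − 1/(-4.8)) = 13.3 cm.

13.3 cm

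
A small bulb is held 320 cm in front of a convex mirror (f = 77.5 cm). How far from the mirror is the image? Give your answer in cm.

62.4 cm

For a convex mirror, f = -77.5 cm.
Mirror equation: 1/s_i = 1/f − 1/s_o = 1/(-77.50) − 1/(320) = -0.01290 − 0.003125 = -0.01603, so s_i = -62.4 cm.
The image is virtual, upright and reduced, behind the mirror.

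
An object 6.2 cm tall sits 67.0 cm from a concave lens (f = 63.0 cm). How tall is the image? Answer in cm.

For a concave lens, f = -63.0 cm.
1/d_i = 1/f − 1/d_o = 1/(-63.00) − 1/(67.0) = -0.03080, so d_i = -32.47 cm.
m = −d_i/d_o = +0.4846.
|h_i| = |m|·h_o = 0.4846 × 6.2 = 3.00 cm. The image is virtual, upright and reduced, on the same side as the object.

3.00 cm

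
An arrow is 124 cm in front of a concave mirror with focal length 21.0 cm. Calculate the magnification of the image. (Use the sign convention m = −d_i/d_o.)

1/d_i = 1/f − 1/d_o = 1/(21.00) − 1/(124) = 0.03955, so d_i = 25.28 cm.
m = −d_i/d_o = −(25.28)/(124) = -0.204.
The image is real, inverted and reduced, in front of the mirror.

m = -0.204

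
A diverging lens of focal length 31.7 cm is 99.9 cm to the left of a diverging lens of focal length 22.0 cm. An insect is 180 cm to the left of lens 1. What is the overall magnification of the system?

m = +0.0221

f₁ = −31.7 cm (diverging).
Lens 1: 1/d_i1 = 1/(-31.7) − 1/(180) = -0.03710, so d_i1 = -26.95 cm; m₁ = −d_i1/d_o1 = +0.1497.
d_o2 = 99.9 − (-26.95) = 126.9 cm.
f₂ = −22.0 cm (diverging).
Lens 2: 1/d_i2 = 1/(-22.0) − 1/(126.9) = -0.05333, so d_i2 = -18.75 cm; m₂ = −d_i2/d_o2 = +0.1478.
m = m₁·m₂ = (+0.1497)(+0.1478) = +0.0221.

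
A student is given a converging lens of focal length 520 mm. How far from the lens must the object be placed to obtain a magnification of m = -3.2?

682 mm

m = −d_i/d_o ⇒ d_i = −m·d_o.
1/f = 1/d_o + 1/d_i = 1/d_o − 1/(m·d_o) = (1 − 1/m)/d_o, so d_o = f(1 − 1/m) = (520.0)(1 − 1/(-3.2)) = 682 mm.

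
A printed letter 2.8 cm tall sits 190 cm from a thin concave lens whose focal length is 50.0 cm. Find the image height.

0.583 cm

For a concave lens, f = -50.0 cm.
1/d_i = 1/f − 1/d_o = 1/(-50.00) − 1/(190) = -0.02526, so d_i = -39.58 cm.
m = −d_i/d_o = +0.2083.
|h_i| = |m|·h_o = 0.2083 × 2.8 = 0.583 cm. The image is virtual, upright and reduced, on the same side as the object.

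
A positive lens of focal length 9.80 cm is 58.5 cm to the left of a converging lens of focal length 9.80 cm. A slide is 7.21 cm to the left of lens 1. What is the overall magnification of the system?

Lens 1: 1/d_i1 = 1/(9.80) − 1/(7.21) = -0.03666, so d_i1 = -27.28 cm; m₁ = −d_i1/d_o1 = +3.784.
d_o2 = 58.5 − (-27.28) = 85.78 cm.
Lens 2: 1/d_i2 = 1/(9.80) − 1/(85.78) = 0.09038, so d_i2 = 11.06 cm; m₂ = −d_i2/d_o2 = -0.1290.
m = m₁·m₂ = (+3.784)(-0.1290) = -0.488.

m = -0.488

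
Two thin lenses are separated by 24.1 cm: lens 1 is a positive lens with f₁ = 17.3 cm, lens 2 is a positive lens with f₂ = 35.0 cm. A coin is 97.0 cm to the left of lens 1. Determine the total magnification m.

Lens 1: 1/d_i1 = 1/(17.3) − 1/(97.0) = 0.04749, so d_i1 = 21.06 cm; m₁ = −d_i1/d_o1 = -0.2171.
d_o2 = 24.1 − (21.06) = 3.040 cm.
Lens 2: 1/d_i2 = 1/(35.0) − 1/(3.040) = -0.3004, so d_i2 = -3.329 cm; m₂ = −d_i2/d_o2 = +1.095.
m = m₁·m₂ = (-0.2171)(+1.095) = -0.238.

m = -0.238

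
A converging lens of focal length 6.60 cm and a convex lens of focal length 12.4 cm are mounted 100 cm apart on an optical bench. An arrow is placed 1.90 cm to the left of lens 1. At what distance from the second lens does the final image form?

14.1 cm

Lens 1: 1/d_i1 = 1/f₁ − 1/d_o1 = 1/(6.60) − 1/(1.90) = -0.3748, so d_i1 = -2.668 cm.
The intermediate image is 2.668 cm to the left of lens 1 (virtual), which is 100 − (-2.668) = 102.7 cm to the left of lens 2, so d_o2 = +102.7 cm.
Lens 2: 1/d_i2 = 1/f₂ − 1/d_o2 = 1/(12.4) − 1/(102.7) = 0.07091, so d_i2 = 14.1 cm.
The final image is real, 14.1 cm to the right of lens 2 (overall magnification ≈ -0.19).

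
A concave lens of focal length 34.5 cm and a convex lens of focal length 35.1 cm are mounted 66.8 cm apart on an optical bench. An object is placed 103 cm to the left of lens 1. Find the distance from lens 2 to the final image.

Lens 1 is diverging, so f₁ = −34.5 cm.
Lens 1: 1/d_i1 = 1/f₁ − 1/d_o1 = 1/(-34.5) − 1/(103) = -0.03869, so d_i1 = -25.84 cm.
The intermediate image is 25.84 cm to the left of lens 1 (virtual), which is 66.8 − (-25.84) = 92.64 cm to the left of lens 2, so d_o2 = +92.64 cm.
Lens 2: 1/d_i2 = 1/f₂ − 1/d_o2 = 1/(35.1) − 1/(92.64) = 0.01770, so d_i2 = 56.5 cm.
The final image is real, 56.5 cm to the right of lens 2 (overall magnification ≈ -0.15).

56.5 cm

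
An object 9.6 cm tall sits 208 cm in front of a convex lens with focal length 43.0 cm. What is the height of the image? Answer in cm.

2.50 cm

1/d_i = 1/f − 1/d_o = 1/(43.00) − 1/(208) = 0.01845, so d_i = 54.21 cm.
m = −d_i/d_o = -0.2606.
|h_i| = |m|·h_o = 0.2606 × 9.6 = 2.50 cm. The image is real, inverted and reduced, on the far side of the lens.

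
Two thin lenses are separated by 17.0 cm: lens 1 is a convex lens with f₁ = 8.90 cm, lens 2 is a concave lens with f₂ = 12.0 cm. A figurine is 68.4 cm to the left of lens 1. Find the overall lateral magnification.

Lens 1: 1/d_i1 = 1/(8.90) − 1/(68.4) = 0.09774, so d_i1 = 10.23 cm; m₁ = −d_i1/d_o1 = -0.1496.
d_o2 = 17.0 − (10.23) = 6.770 cm.
f₂ = −12.0 cm (diverging).
Lens 2: 1/d_i2 = 1/(-12.0) − 1/(6.770) = -0.2310, so d_i2 = -4.328 cm; m₂ = −d_i2/d_o2 = +0.6393.
m = m₁·m₂ = (-0.1496)(+0.6393) = -0.0956.

m = -0.0956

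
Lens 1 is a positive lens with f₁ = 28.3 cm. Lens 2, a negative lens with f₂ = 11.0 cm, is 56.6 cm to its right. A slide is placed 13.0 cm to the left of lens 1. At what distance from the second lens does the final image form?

Lens 1: 1/d_i1 = 1/f₁ − 1/d_o1 = 1/(28.3) − 1/(13.0) = -0.04159, so d_i1 = -24.05 cm.
The intermediate image is 24.05 cm to the left of lens 1 (virtual), which is 56.6 − (-24.05) = 80.65 cm to the left of lens 2, so d_o2 = +80.65 cm.
Lens 2 is diverging, so f₂ = −11.0 cm.
Lens 2: 1/d_i2 = 1/f₂ − 1/d_o2 = 1/(-11.0) − 1/(80.65) = -0.1033, so d_i2 = -9.68 cm.
The final image is virtual, 9.68 cm to the left of lens 2 (overall magnification ≈ 0.22).

9.68 cm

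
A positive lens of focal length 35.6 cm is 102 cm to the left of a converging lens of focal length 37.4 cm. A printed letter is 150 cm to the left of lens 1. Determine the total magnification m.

m = +0.649

Lens 1: 1/d_i1 = 1/(35.6) − 1/(150) = 0.02142, so d_i1 = 46.68 cm; m₁ = −d_i1/d_o1 = -0.3112.
d_o2 = 102 − (46.68) = 55.32 cm.
Lens 2: 1/d_i2 = 1/(37.4) − 1/(55.32) = 0.008661, so d_i2 = 115.5 cm; m₂ = −d_i2/d_o2 = -2.087.
m = m₁·m₂ = (-0.3112)(-2.087) = +0.649.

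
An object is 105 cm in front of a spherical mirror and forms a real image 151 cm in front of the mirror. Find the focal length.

Real image ⇒ d_i = +151 cm.
1/f = 1/d_o + 1/d_i = 1/(105) + 1/(151) = 0.01615, so f = 61.9 cm.
Since f is positive, the spherical mirror is concave.

f = 61.9 cm (concave)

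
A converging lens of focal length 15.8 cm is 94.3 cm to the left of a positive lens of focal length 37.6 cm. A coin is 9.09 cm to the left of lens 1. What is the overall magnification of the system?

m = -1.13

Lens 1: 1/d_i1 = 1/(15.8) − 1/(9.09) = -0.04672, so d_i1 = -21.40 cm; m₁ = −d_i1/d_o1 = +2.354.
d_o2 = 94.3 − (-21.40) = 115.7 cm.
Lens 2: 1/d_i2 = 1/(37.6) − 1/(115.7) = 0.01795, so d_i2 = 55.70 cm; m₂ = −d_i2/d_o2 = -0.4814.
m = m₁·m₂ = (+2.354)(-0.4814) = -1.13.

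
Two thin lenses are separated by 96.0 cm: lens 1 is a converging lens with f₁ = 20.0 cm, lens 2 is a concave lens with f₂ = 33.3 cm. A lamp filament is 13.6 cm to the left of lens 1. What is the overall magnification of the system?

Lens 1: 1/d_i1 = 1/(20.0) − 1/(13.6) = -0.02353, so d_i1 = -42.50 cm; m₁ = −d_i1/d_o1 = +3.125.
d_o2 = 96.0 − (-42.50) = 138.5 cm.
f₂ = −33.3 cm (diverging).
Lens 2: 1/d_i2 = 1/(-33.3) − 1/(138.5) = -0.03725, so d_i2 = -26.85 cm; m₂ = −d_i2/d_o2 = +0.1938.
m = m₁·m₂ = (+3.125)(+0.1938) = +0.606.

m = +0.606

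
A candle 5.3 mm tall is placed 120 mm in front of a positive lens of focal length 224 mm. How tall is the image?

11.4 mm

1/d_i = 1/f − 1/d_o = 1/(224.0) − 1/(120) = -0.003869, so d_i = -258.5 mm.
m = −d_i/d_o = +2.154.
|h_i| = |m|·h_o = 2.154 × 5.3 = 11.4 mm. The image is virtual, upright and enlarged, on the same side as the object.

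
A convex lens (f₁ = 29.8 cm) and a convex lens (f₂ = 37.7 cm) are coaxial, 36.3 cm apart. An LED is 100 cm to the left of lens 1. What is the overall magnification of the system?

Lens 1: 1/d_i1 = 1/(29.8) − 1/(100) = 0.02356, so d_i1 = 42.45 cm; m₁ = −d_i1/d_o1 = -0.4245.
d_o2 = 36.3 − (42.45) = -6.150 cm (virtual object).
Lens 2: 1/d_i2 = 1/(37.7) − 1/(-6.150) = 0.1891, so d_i2 = 5.287 cm; m₂ = −d_i2/d_o2 = +0.8597.
m = m₁·m₂ = (-0.4245)(+0.8597) = -0.365.

m = -0.365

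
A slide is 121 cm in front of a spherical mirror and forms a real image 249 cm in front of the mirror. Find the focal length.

Real image ⇒ d_i = +249 cm.
1/f = 1/d_o + 1/d_i = 1/(121) + 1/(249) = 0.01228, so f = 81.4 cm.
Since f is positive, the spherical mirror is concave.

f = 81.4 cm (concave)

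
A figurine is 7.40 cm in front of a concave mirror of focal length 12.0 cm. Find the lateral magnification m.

1/d_i = 1/f − 1/d_o = 1/(12.00) − 1/(7.40) = -0.05180, so d_i = -19.30 cm.
m = −d_i/d_o = −(-19.30)/(7.40) = +2.61.
The image is virtual, upright and enlarged, behind the mirror.

m = +2.61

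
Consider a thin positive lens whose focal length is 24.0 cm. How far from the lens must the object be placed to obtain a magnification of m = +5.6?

m = −d_i/d_o ⇒ d_i = −m·d_o.
1/f = 1/d_o + 1/d_i = 1/d_o − 1/(m·d_o) = (1 − 1/m)/d_o, so d_o = f(1 − 1/m) = (24.00)(1 − 1/(+5.6)) = 19.7 cm.

19.7 cm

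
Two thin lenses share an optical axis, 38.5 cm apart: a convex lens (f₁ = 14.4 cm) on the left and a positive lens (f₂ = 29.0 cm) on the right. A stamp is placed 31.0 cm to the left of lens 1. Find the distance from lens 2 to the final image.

19.4 cm

Lens 1: 1/d_i1 = 1/f₁ − 1/d_o1 = 1/(14.4) − 1/(31.0) = 0.03719, so d_i1 = 26.89 cm.
The intermediate image is 26.89 cm to the right of lens 1, which is 38.5 − (26.89) = 11.61 cm to the left of lens 2, so d_o2 = +11.61 cm.
Lens 2: 1/d_i2 = 1/f₂ − 1/d_o2 = 1/(29.0) − 1/(11.61) = -0.05165, so d_i2 = -19.4 cm.
The final image is virtual, 19.4 cm to the left of lens 2 (overall magnification ≈ -1.4).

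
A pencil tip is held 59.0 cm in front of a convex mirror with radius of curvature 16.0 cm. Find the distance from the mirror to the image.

f = R/2 = 16.0/2 = 8.000 cm; for a convex mirror, f = -8.000 cm.
Mirror equation: 1/q = 1/f − 1/p = 1/(-8.000) − 1/(59.0) = -0.1250 − 0.01695 = -0.1419, so q = -7.04 cm.
The image is virtual, upright and reduced, behind the mirror.

7.04 cm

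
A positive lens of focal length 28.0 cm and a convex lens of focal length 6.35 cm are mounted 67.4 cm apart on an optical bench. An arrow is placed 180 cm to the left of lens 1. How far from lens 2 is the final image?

Lens 1: 1/d_i1 = 1/f₁ − 1/d_o1 = 1/(28.0) − 1/(180) = 0.03016, so d_i1 = 33.16 cm.
The intermediate image is 33.16 cm to the right of lens 1, which is 67.4 − (33.16) = 34.24 cm to the left of lens 2, so d_o2 = +34.24 cm.
Lens 2: 1/d_i2 = 1/f₂ − 1/d_o2 = 1/(6.35) − 1/(34.24) = 0.1283, so d_i2 = 7.80 cm.
The final image is real, 7.80 cm to the right of lens 2 (overall magnification ≈ 0.042).

7.80 cm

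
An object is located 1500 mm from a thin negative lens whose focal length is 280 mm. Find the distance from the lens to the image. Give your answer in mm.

For a negative lens, f = -280 mm.
Thin-lens equation: 1/d_i = 1/f − 1/d_o = 1/(-280.0) − 1/(1500) = -0.003571 − 0.0006667 = -0.004238, so d_i = -236 mm.
The image is virtual, upright and reduced, on the same side as the object.

236 mm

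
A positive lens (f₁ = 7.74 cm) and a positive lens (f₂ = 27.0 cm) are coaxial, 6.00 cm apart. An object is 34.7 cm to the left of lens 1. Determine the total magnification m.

m = -0.250

Lens 1: 1/d_i1 = 1/(7.74) − 1/(34.7) = 0.1004, so d_i1 = 9.962 cm; m₁ = −d_i1/d_o1 = -0.2871.
d_o2 = 6.00 − (9.962) = -3.962 cm (virtual object).
Lens 2: 1/d_i2 = 1/(27.0) − 1/(-3.962) = 0.2894, so d_i2 = 3.455 cm; m₂ = −d_i2/d_o2 = +0.8720.
m = m₁·m₂ = (-0.2871)(+0.8720) = -0.250.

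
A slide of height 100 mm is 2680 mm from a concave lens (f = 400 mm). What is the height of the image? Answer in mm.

For a concave lens, f = -400 mm.
1/d_i = 1/f − 1/d_o = 1/(-400.0) − 1/(2680) = -0.002873, so d_i = -348.1 mm.
m = −d_i/d_o = +0.1299.
|h_i| = |m|·h_o = 0.1299 × 100 = 13.0 mm. The image is virtual, upright and reduced, on the same side as the object.

13.0 mm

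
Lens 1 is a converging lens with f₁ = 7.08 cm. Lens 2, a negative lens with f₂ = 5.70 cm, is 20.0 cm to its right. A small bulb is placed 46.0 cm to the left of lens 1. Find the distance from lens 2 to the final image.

Lens 1: 1/d_i1 = 1/f₁ − 1/d_o1 = 1/(7.08) − 1/(46.0) = 0.1195, so d_i1 = 8.368 cm.
The intermediate image is 8.368 cm to the right of lens 1, which is 20.0 − (8.368) = 11.63 cm to the left of lens 2, so d_o2 = +11.63 cm.
Lens 2 is diverging, so f₂ = −5.70 cm.
Lens 2: 1/d_i2 = 1/f₂ − 1/d_o2 = 1/(-5.70) − 1/(11.63) = -0.2614, so d_i2 = -3.83 cm.
The final image is virtual, 3.83 cm to the left of lens 2 (overall magnification ≈ -0.060).

3.83 cm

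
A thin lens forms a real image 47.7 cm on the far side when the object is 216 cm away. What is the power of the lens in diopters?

d_i = +47.7 cm.
1/f = 1/d_o + 1/d_i = 1/(216) + 1/(47.7) = 0.02559 cm⁻¹.
f = 39.07 cm = 0.3907 m, so P = 1/f = +2.56 D.

P = +2.56 D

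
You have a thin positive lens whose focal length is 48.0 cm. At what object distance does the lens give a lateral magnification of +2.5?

28.8 cm

m = −d_i/d_o ⇒ d_i = −m·d_o.
1/f = 1/d_o + 1/d_i = 1/d_o − 1/(m·d_o) = (1 − 1/m)/d_o, so d_o = f(1 − 1/m) = (48.00)(1 − 1/(+2.5)) = 28.8 cm.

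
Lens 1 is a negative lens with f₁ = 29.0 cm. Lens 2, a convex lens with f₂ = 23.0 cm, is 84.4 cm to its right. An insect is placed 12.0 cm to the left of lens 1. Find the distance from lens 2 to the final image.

30.6 cm

Lens 1 is diverging, so f₁ = −29.0 cm.
Lens 1: 1/d_i1 = 1/f₁ − 1/d_o1 = 1/(-29.0) − 1/(12.0) = -0.1178, so d_i1 = -8.488 cm.
The intermediate image is 8.488 cm to the left of lens 1 (virtual), which is 84.4 − (-8.488) = 92.89 cm to the left of lens 2, so d_o2 = +92.89 cm.
Lens 2: 1/d_i2 = 1/f₂ − 1/d_o2 = 1/(23.0) − 1/(92.89) = 0.03271, so d_i2 = 30.6 cm.
The final image is real, 30.6 cm to the right of lens 2 (overall magnification ≈ -0.23).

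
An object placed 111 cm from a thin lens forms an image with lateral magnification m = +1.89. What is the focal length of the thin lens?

f = 236 cm (converging)

m = −d_i/d_o ⇒ d_i = −m·d_o = −(+1.89)·(111) = -209.8 cm.
1/f = 1/d_o + 1/d_i = 1/(111) + 1/(-209.8) = 0.004243, so f = 236 cm.
Since f is positive, the thin lens is converging.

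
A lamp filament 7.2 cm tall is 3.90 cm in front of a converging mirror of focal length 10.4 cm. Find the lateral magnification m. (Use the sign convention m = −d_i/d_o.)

1/d_i = 1/f − 1/d_o = 1/(10.40) − 1/(3.90) = -0.1603, so d_i = -6.240 cm.
m = −d_i/d_o = −(-6.240)/(3.90) = +1.60.
The image is virtual, upright and enlarged, behind the mirror.

m = +1.60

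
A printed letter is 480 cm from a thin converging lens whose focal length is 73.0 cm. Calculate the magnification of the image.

1/d_i = 1/f − 1/d_o = 1/(73.00) − 1/(480) = 0.01162, so d_i = 86.09 cm.
m = −d_i/d_o = −(86.09)/(480) = -0.179.
The image is real, inverted and reduced, on the far side of the lens.

m = -0.179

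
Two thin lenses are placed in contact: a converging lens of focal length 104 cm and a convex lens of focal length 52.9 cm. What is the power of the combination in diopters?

P = +2.85 D

P₁ = 1/f₁ = 1/(1.04 m) = +0.9615 D; P₂ = 1/f₂ = 1/(0.529 m) = +1.890 D.
For thin lenses in contact, P = P₁ + P₂ = (+0.9615) + (+1.890) = +2.85 D.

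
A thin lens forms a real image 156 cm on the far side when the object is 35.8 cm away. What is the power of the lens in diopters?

d_i = +156 cm.
1/f = 1/d_o + 1/d_i = 1/(35.8) + 1/(156) = 0.03434 cm⁻¹.
f = 29.12 cm = 0.2912 m, so P = 1/f = +3.43 D.

P = +3.43 D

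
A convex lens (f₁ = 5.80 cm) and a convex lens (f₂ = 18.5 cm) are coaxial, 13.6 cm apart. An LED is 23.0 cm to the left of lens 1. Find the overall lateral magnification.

m = -0.493

Lens 1: 1/d_i1 = 1/(5.80) − 1/(23.0) = 0.1289, so d_i1 = 7.756 cm; m₁ = −d_i1/d_o1 = -0.3372.
d_o2 = 13.6 − (7.756) = 5.844 cm.
Lens 2: 1/d_i2 = 1/(18.5) − 1/(5.844) = -0.1171, so d_i2 = -8.543 cm; m₂ = −d_i2/d_o2 = +1.462.
m = m₁·m₂ = (-0.3372)(+1.462) = -0.493.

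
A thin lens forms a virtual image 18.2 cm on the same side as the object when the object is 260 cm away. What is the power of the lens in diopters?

Virtual image ⇒ d_i = −18.2 cm.
1/f = 1/d_o + 1/d_i = 1/(260) + 1/(-18.2) = -0.05110 cm⁻¹.
f = -19.57 cm = -0.1957 m, so P = 1/f = -5.11 D.

P = -5.11 D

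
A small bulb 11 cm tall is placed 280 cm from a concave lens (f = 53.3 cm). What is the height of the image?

1.76 cm

For a concave lens, f = -53.3 cm.
1/d_i = 1/f − 1/d_o = 1/(-53.30) − 1/(280) = -0.02233, so d_i = -44.78 cm.
m = −d_i/d_o = +0.1599.
|h_i| = |m|·h_o = 0.1599 × 11 = 1.76 cm. The image is virtual, upright and reduced, on the same side as the object.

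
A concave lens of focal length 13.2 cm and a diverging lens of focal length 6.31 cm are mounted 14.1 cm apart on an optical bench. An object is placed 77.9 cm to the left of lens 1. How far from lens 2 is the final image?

Lens 1 is diverging, so f₁ = −13.2 cm.
Lens 1: 1/d_i1 = 1/f₁ − 1/d_o1 = 1/(-13.2) − 1/(77.9) = -0.08859, so d_i1 = -11.29 cm.
The intermediate image is 11.29 cm to the left of lens 1 (virtual), which is 14.1 − (-11.29) = 25.39 cm to the left of lens 2, so d_o2 = +25.39 cm.
Lens 2 is diverging, so f₂ = −6.31 cm.
Lens 2: 1/d_i2 = 1/f₂ − 1/d_o2 = 1/(-6.31) − 1/(25.39) = -0.1979, so d_i2 = -5.05 cm.
The final image is virtual, 5.05 cm to the left of lens 2 (overall magnification ≈ 0.029).

5.05 cm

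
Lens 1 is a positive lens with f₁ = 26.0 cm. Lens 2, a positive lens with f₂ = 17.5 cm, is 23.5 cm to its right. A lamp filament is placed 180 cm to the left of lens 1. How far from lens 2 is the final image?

4.94 cm

Lens 1: 1/d_i1 = 1/f₁ − 1/d_o1 = 1/(26.0) − 1/(180) = 0.03291, so d_i1 = 30.39 cm.
The intermediate image is 30.39 cm to the right of lens 1, which lies 6.890 cm to the right of lens 2 — a virtual object — so d_o2 = −6.890 cm.
Lens 2: 1/d_i2 = 1/f₂ − 1/d_o2 = 1/(17.5) − 1/(-6.890) = 0.2023, so d_i2 = 4.94 cm.
The final image is real, 4.94 cm to the right of lens 2 (overall magnification ≈ -0.12).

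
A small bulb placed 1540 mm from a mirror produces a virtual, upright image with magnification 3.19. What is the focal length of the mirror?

f = 2240 mm (concave)

m = −d_i/d_o ⇒ d_i = −m·d_o = −(+3.19)·(1540) = -4913 mm.
1/f = 1/d_o + 1/d_i = 1/(1540) + 1/(-4913) = 0.0004458, so f = 2240 mm.
Since f is positive, the mirror is concave.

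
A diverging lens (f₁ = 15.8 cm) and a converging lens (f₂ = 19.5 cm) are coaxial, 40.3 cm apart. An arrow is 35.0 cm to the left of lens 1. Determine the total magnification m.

f₁ = −15.8 cm (diverging).
Lens 1: 1/d_i1 = 1/(-15.8) − 1/(35.0) = -0.09186, so d_i1 = -10.89 cm; m₁ = −d_i1/d_o1 = +0.3111.
d_o2 = 40.3 − (-10.89) = 51.19 cm.
Lens 2: 1/d_i2 = 1/(19.5) − 1/(51.19) = 0.03175, so d_i2 = 31.50 cm; m₂ = −d_i2/d_o2 = -0.6153.
m = m₁·m₂ = (+0.3111)(-0.6153) = -0.191.

m = -0.191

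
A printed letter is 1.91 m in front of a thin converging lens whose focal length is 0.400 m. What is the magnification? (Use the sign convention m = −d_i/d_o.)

m = -0.265

1/d_i = 1/f − 1/d_o = 1/(0.4000) − 1/(1.91) = 1.976, so d_i = 0.5060 m.
m = −d_i/d_o = −(0.5060)/(1.91) = -0.265.
The image is real, inverted and reduced, on the far side of the lens.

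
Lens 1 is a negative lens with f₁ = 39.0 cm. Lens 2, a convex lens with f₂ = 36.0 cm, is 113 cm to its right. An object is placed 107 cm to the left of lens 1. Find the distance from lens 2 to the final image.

Lens 1 is diverging, so f₁ = −39.0 cm.
Lens 1: 1/d_i1 = 1/f₁ − 1/d_o1 = 1/(-39.0) − 1/(107) = -0.03499, so d_i1 = -28.58 cm.
The intermediate image is 28.58 cm to the left of lens 1 (virtual), which is 113 − (-28.58) = 141.6 cm to the left of lens 2, so d_o2 = +141.6 cm.
Lens 2: 1/d_i2 = 1/f₂ − 1/d_o2 = 1/(36.0) − 1/(141.6) = 0.02072, so d_i2 = 48.3 cm.
The final image is real, 48.3 cm to the right of lens 2 (overall magnification ≈ -0.091).

48.3 cm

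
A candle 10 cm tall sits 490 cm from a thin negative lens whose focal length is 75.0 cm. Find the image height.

1.33 cm

For a negative lens, f = -75.0 cm.
1/d_i = 1/f − 1/d_o = 1/(-75.00) − 1/(490) = -0.01537, so d_i = -65.04 cm.
m = −d_i/d_o = +0.1327.
|h_i| = |m|·h_o = 0.1327 × 10 = 1.33 cm. The image is virtual, upright and reduced, on the same side as the object.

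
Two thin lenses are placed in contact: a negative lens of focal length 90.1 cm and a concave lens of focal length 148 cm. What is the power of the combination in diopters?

P = -1.79 D

P₁ = 1/f₁ = 1/(-0.901 m) = -1.110 D; P₂ = 1/f₂ = 1/(-1.48 m) = -0.6757 D.
For thin lenses in contact, P = P₁ + P₂ = (-1.110) + (-0.6757) = -1.79 D.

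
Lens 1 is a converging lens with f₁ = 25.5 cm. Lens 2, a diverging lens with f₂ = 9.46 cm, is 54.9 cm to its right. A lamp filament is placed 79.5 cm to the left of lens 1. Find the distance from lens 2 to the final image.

Lens 1: 1/d_i1 = 1/f₁ − 1/d_o1 = 1/(25.5) − 1/(79.5) = 0.02664, so d_i1 = 37.54 cm.
The intermediate image is 37.54 cm to the right of lens 1, which is 54.9 − (37.54) = 17.36 cm to the left of lens 2, so d_o2 = +17.36 cm.
Lens 2 is diverging, so f₂ = −9.46 cm.
Lens 2: 1/d_i2 = 1/f₂ − 1/d_o2 = 1/(-9.46) − 1/(17.36) = -0.1633, so d_i2 = -6.12 cm.
The final image is virtual, 6.12 cm to the left of lens 2 (overall magnification ≈ -0.17).

6.12 cm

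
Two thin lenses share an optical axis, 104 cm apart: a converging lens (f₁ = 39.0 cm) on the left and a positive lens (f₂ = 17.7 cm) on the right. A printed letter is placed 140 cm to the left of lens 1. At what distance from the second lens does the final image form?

Lens 1: 1/d_i1 = 1/f₁ − 1/d_o1 = 1/(39.0) − 1/(140) = 0.01850, so d_i1 = 54.06 cm.
The intermediate image is 54.06 cm to the right of lens 1, which is 104 − (54.06) = 49.94 cm to the left of lens 2, so d_o2 = +49.94 cm.
Lens 2: 1/d_i2 = 1/f₂ − 1/d_o2 = 1/(17.7) − 1/(49.94) = 0.03647, so d_i2 = 27.4 cm.
The final image is real, 27.4 cm to the right of lens 2 (overall magnification ≈ 0.21).

27.4 cm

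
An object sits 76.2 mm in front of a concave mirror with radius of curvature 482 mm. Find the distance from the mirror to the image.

f = R/2 = 482/2 = 241.0 mm.
Mirror equation: 1/q = 1/f − 1/p = 1/(241.0) − 1/(76.2) = 0.004149 − 0.01312 = -0.008974, so q = -111 mm.
The image is virtual, upright and enlarged, behind the mirror.

111 mm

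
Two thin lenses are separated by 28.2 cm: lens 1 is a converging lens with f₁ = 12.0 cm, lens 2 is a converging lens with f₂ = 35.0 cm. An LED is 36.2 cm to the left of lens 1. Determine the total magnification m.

m = -0.701

Lens 1: 1/d_i1 = 1/(12.0) − 1/(36.2) = 0.05571, so d_i1 = 17.95 cm; m₁ = −d_i1/d_o1 = -0.4959.
d_o2 = 28.2 − (17.95) = 10.25 cm.
Lens 2: 1/d_i2 = 1/(35.0) − 1/(10.25) = -0.06899, so d_i2 = -14.49 cm; m₂ = −d_i2/d_o2 = +1.414.
m = m₁·m₂ = (-0.4959)(+1.414) = -0.701.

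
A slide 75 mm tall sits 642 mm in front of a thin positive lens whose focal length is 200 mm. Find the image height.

33.9 mm

1/d_i = 1/f − 1/d_o = 1/(200.0) − 1/(642) = 0.003442, so d_i = 290.5 mm.
m = −d_i/d_o = -0.4525.
|h_i| = |m|·h_o = 0.4525 × 75 = 33.9 mm. The image is real, inverted and reduced, on the far side of the lens.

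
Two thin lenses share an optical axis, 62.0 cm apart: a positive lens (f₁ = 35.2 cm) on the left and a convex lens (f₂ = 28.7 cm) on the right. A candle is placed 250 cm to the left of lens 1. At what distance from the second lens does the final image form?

78.7 cm

Lens 1: 1/d_i1 = 1/f₁ − 1/d_o1 = 1/(35.2) − 1/(250) = 0.02441, so d_i1 = 40.97 cm.
The intermediate image is 40.97 cm to the right of lens 1, which is 62.0 − (40.97) = 21.03 cm to the left of lens 2, so d_o2 = +21.03 cm.
Lens 2: 1/d_i2 = 1/f₂ − 1/d_o2 = 1/(28.7) − 1/(21.03) = -0.01271, so d_i2 = -78.7 cm.
The final image is virtual, 78.7 cm to the left of lens 2 (overall magnification ≈ -0.61).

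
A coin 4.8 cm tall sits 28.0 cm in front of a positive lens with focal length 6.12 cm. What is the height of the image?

1.34 cm

1/d_i = 1/f − 1/d_o = 1/(6.120) − 1/(28.0) = 0.1277, so d_i = 7.832 cm.
m = −d_i/d_o = -0.2797.
|h_i| = |m|·h_o = 0.2797 × 4.8 = 1.34 cm. The image is real, inverted and reduced, on the far side of the lens.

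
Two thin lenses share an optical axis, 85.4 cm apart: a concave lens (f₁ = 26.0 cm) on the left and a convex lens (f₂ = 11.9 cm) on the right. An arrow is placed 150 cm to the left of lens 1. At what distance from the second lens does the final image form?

Lens 1 is diverging, so f₁ = −26.0 cm.
Lens 1: 1/d_i1 = 1/f₁ − 1/d_o1 = 1/(-26.0) − 1/(150) = -0.04513, so d_i1 = -22.16 cm.
The intermediate image is 22.16 cm to the left of lens 1 (virtual), which is 85.4 − (-22.16) = 107.6 cm to the left of lens 2, so d_o2 = +107.6 cm.
Lens 2: 1/d_i2 = 1/f₂ − 1/d_o2 = 1/(11.9) − 1/(107.6) = 0.07474, so d_i2 = 13.4 cm.
The final image is real, 13.4 cm to the right of lens 2 (overall magnification ≈ -0.018).

13.4 cm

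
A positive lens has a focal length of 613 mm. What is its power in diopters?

P = +1.63 D

f = 61.3 cm = 0.613 m.
P = 1/f = 1/(0.613 m) = +1.63 D.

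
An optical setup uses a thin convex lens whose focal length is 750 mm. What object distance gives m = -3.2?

m = −d_i/d_o ⇒ d_i = −m·d_o.
1/f = 1/d_o + 1/d_i = 1/d_o − 1/(m·d_o) = (1 − 1/m)/d_o, so d_o = f(1 − 1/m) = (750.0)(1 − 1/(-3.2)) = 984 mm.

984 mm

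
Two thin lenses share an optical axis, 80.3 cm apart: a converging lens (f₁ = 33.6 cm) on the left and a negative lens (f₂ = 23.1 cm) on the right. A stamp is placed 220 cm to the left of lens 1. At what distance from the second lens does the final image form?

Lens 1: 1/d_i1 = 1/f₁ − 1/d_o1 = 1/(33.6) − 1/(220) = 0.02522, so d_i1 = 39.66 cm.
The intermediate image is 39.66 cm to the right of lens 1, which is 80.3 − (39.66) = 40.64 cm to the left of lens 2, so d_o2 = +40.64 cm.
Lens 2 is diverging, so f₂ = −23.1 cm.
Lens 2: 1/d_i2 = 1/f₂ − 1/d_o2 = 1/(-23.1) − 1/(40.64) = -0.06790, so d_i2 = -14.7 cm.
The final image is virtual, 14.7 cm to the left of lens 2 (overall magnification ≈ -0.065).

14.7 cm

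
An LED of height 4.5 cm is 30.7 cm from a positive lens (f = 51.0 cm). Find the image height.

1/d_i = 1/f − 1/d_o = 1/(51.00) − 1/(30.7) = -0.01297, so d_i = -77.13 cm.
m = −d_i/d_o = +2.512.
|h_i| = |m|·h_o = 2.512 × 4.5 = 11.3 cm. The image is virtual, upright and enlarged, on the same side as the object.

11.3 cm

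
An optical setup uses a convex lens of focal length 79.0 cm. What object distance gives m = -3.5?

m = −d_i/d_o ⇒ d_i = −m·d_o.
1/f = 1/d_o + 1/d_i = 1/d_o − 1/(m·d_o) = (1 − 1/m)/d_o, so d_o = f(1 − 1/m) = (79.00)(1 − 1/(-3.5)) = 102 cm.

102 cm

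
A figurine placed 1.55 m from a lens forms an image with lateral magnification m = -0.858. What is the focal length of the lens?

m = −d_i/d_o ⇒ d_i = −m·d_o = −(-0.858)·(1.55) = 1.330 m.
1/f = 1/d_o + 1/d_i = 1/(1.55) + 1/(1.330) = 1.397, so f = 0.716 m.
Since f is positive, the lens is converging.

f = 0.716 m (converging)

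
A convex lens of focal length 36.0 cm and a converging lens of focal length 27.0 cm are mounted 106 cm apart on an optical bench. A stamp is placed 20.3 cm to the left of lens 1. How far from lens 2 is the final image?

Lens 1: 1/d_i1 = 1/f₁ − 1/d_o1 = 1/(36.0) − 1/(20.3) = -0.02148, so d_i1 = -46.55 cm.
The intermediate image is 46.55 cm to the left of lens 1 (virtual), which is 106 − (-46.55) = 152.6 cm to the left of lens 2, so d_o2 = +152.6 cm.
Lens 2: 1/d_i2 = 1/f₂ − 1/d_o2 = 1/(27.0) − 1/(152.6) = 0.03048, so d_i2 = 32.8 cm.
The final image is real, 32.8 cm to the right of lens 2 (overall magnification ≈ -0.49).

32.8 cm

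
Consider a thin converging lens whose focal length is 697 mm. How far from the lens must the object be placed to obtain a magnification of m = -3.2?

m = −d_i/d_o ⇒ d_i = −m·d_o.
1/f = 1/d_o + 1/d_i = 1/d_o − 1/(m·d_o) = (1 − 1/m)/d_o, so d_o = f(1 − 1/m) = (697.0)(1 − 1/(-3.2)) = 915 mm.

915 mm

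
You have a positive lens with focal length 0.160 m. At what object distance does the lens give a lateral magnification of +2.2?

0.0873 m

m = −d_i/d_o ⇒ d_i = −m·d_o.
1/f = 1/d_o + 1/d_i = 1/d_o − 1/(m·d_o) = (1 − 1/m)/d_o, so d_o = f(1 − 1/m) = (0.1600)(1 − 1/(+2.2)) = 0.0873 m.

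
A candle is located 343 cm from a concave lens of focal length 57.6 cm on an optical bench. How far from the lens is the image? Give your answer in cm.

49.3 cm

For a concave lens, f = -57.6 cm.
Lens equation: 1/q = 1/f − 1/p = 1/(-57.60) − 1/(343) = -0.01736 − 0.002915 = -0.02028, so q = -49.3 cm.
The image is virtual, upright and reduced, on the same side as the object.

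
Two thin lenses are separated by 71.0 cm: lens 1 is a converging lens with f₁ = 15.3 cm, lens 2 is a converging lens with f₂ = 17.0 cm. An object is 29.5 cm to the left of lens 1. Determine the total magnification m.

m = +0.825

Lens 1: 1/d_i1 = 1/(15.3) − 1/(29.5) = 0.03146, so d_i1 = 31.79 cm; m₁ = −d_i1/d_o1 = -1.078.
d_o2 = 71.0 − (31.79) = 39.21 cm.
Lens 2: 1/d_i2 = 1/(17.0) − 1/(39.21) = 0.03332, so d_i2 = 30.01 cm; m₂ = −d_i2/d_o2 = -0.7654.
m = m₁·m₂ = (-1.078)(-0.7654) = +0.825.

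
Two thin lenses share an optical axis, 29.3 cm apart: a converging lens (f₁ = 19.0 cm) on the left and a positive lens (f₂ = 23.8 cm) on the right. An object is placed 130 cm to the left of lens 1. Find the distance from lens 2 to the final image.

Lens 1: 1/d_i1 = 1/f₁ − 1/d_o1 = 1/(19.0) − 1/(130) = 0.04494, so d_i1 = 22.25 cm.
The intermediate image is 22.25 cm to the right of lens 1, which is 29.3 − (22.25) = 7.050 cm to the left of lens 2, so d_o2 = +7.050 cm.
Lens 2: 1/d_i2 = 1/f₂ − 1/d_o2 = 1/(23.8) − 1/(7.050) = -0.09983, so d_i2 = -10.0 cm.
The final image is virtual, 10.0 cm to the left of lens 2 (overall magnification ≈ -0.24).

10.0 cm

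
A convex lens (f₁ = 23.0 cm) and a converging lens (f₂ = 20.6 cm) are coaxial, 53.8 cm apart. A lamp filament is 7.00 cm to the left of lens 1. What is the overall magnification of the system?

m = -0.684

Lens 1: 1/d_i1 = 1/(23.0) − 1/(7.00) = -0.09938, so d_i1 = -10.06 cm; m₁ = −d_i1/d_o1 = +1.437.
d_o2 = 53.8 − (-10.06) = 63.86 cm.
Lens 2: 1/d_i2 = 1/(20.6) − 1/(63.86) = 0.03288, so d_i2 = 30.41 cm; m₂ = −d_i2/d_o2 = -0.4762.
m = m₁·m₂ = (+1.437)(-0.4762) = -0.684.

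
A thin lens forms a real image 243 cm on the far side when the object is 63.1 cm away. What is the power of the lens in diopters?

d_i = +243 cm.
1/f = 1/d_o + 1/d_i = 1/(63.1) + 1/(243) = 0.01996 cm⁻¹.
f = 50.09 cm = 0.5009 m, so P = 1/f = +2.00 D.

P = +2.00 D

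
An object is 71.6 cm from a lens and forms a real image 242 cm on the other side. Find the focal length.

Real image ⇒ d_i = +242 cm.
1/f = 1/d_o + 1/d_i = 1/(71.6) + 1/(242) = 0.01810, so f = 55.3 cm.
Since f is positive, the lens is converging.

f = 55.3 cm (converging)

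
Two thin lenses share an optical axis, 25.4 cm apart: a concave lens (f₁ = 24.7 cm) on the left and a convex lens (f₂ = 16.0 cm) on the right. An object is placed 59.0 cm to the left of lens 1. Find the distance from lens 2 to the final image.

25.5 cm

Lens 1 is diverging, so f₁ = −24.7 cm.
Lens 1: 1/d_i1 = 1/f₁ − 1/d_o1 = 1/(-24.7) − 1/(59.0) = -0.05743, so d_i1 = -17.41 cm.
The intermediate image is 17.41 cm to the left of lens 1 (virtual), which is 25.4 − (-17.41) = 42.81 cm to the left of lens 2, so d_o2 = +42.81 cm.
Lens 2: 1/d_i2 = 1/f₂ − 1/d_o2 = 1/(16.0) − 1/(42.81) = 0.03914, so d_i2 = 25.5 cm.
The final image is real, 25.5 cm to the right of lens 2 (overall magnification ≈ -0.18).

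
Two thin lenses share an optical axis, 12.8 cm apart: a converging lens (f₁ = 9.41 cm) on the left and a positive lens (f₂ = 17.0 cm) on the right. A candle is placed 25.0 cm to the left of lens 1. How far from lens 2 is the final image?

Lens 1: 1/d_i1 = 1/f₁ − 1/d_o1 = 1/(9.41) − 1/(25.0) = 0.06627, so d_i1 = 15.09 cm.
The intermediate image is 15.09 cm to the right of lens 1, which lies 2.290 cm to the right of lens 2 — a virtual object — so d_o2 = −2.290 cm.
Lens 2: 1/d_i2 = 1/f₂ − 1/d_o2 = 1/(17.0) − 1/(-2.290) = 0.4955, so d_i2 = 2.02 cm.
The final image is real, 2.02 cm to the right of lens 2 (overall magnification ≈ -0.53).

2.02 cm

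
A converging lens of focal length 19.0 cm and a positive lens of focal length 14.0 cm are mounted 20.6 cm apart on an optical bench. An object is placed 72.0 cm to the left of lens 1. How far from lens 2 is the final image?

Lens 1: 1/d_i1 = 1/f₁ − 1/d_o1 = 1/(19.0) − 1/(72.0) = 0.03874, so d_i1 = 25.81 cm.
The intermediate image is 25.81 cm to the right of lens 1, which lies 5.210 cm to the right of lens 2 — a virtual object — so d_o2 = −5.210 cm.
Lens 2: 1/d_i2 = 1/f₂ − 1/d_o2 = 1/(14.0) − 1/(-5.210) = 0.2634, so d_i2 = 3.80 cm.
The final image is real, 3.80 cm to the right of lens 2 (overall magnification ≈ -0.26).

3.80 cm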